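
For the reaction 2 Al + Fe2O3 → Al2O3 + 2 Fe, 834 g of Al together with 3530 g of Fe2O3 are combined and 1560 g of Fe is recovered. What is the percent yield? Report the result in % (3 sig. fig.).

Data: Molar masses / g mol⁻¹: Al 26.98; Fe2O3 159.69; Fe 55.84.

n(Al) = 834.0 / 26.98 = 30.91 mol
n(Fe2O3) = 3530 / 159.69 = 22.11 mol
n/ν → Al: 15.46, Fe2O3: 22.11; Al is limiting.
theoretical n(Fe) = (2/2) × 30.91 = 30.91 mol → 1726 g
% yield = 1560 / 1726 × 100 = 90.38 %

90.4 %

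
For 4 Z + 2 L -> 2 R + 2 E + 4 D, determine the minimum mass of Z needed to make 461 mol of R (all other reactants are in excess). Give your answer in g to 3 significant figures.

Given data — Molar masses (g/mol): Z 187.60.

n(R) = 461.0 mol
n(Z) = (4/2) × 461.0 = 922.0 mol
mass = 922.0 × 187.60 = 173000 g

173000 g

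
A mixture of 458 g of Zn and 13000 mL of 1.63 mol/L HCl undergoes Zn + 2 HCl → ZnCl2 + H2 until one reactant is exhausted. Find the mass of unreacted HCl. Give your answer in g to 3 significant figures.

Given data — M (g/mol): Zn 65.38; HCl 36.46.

n(Zn) = 458.0 / 65.38 = 7.005 mol
n(HCl) = 1.63 × 13000/1000 = 21.19 mol
n/ν for Zn = 7.005/1 = 7.005
n/ν for HCl = 21.19/2 = 10.60
Smallest n/ν is Zn → limiting reagent.
HCl consumed = (2/1) × 7.005 = 14.01 mol
HCl remaining = 21.19 − 14.01 = 7.180 mol
mass = 7.180 × 36.46 = 261.8 g

262 g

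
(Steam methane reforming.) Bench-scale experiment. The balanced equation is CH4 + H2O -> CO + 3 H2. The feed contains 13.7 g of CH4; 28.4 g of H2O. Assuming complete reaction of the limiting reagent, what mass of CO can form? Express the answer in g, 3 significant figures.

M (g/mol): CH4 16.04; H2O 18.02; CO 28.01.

23.9 g

n(CH4) = 13.70 / 16.04 = 0.8541 mol
n(H2O) = 28.40 / 18.02 = 1.576 mol
n/ν → CH4: 0.8541, H2O: 1.576; CH4 is limiting.
n(CO) = (1/1) × 0.8541 = 0.8541 mol
mass = 0.8541 × 28.01 = 23.92 g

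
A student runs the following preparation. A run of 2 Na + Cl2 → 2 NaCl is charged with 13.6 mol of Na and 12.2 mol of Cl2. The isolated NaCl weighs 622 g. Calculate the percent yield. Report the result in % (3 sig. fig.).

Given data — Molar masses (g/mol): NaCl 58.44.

78.3 %

n(Na) = 13.60 mol
n(Cl2) = 12.20 mol
n/ν → Na: 6.800, Cl2: 12.20; Na is limiting.
theoretical n(NaCl) = (2/2) × 13.60 = 13.60 mol → 794.8 g
% yield = 622 / 794.8 × 100 = 78.26 %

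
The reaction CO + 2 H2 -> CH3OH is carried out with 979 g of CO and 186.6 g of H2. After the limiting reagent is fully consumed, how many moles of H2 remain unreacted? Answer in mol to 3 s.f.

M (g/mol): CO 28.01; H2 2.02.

22.5 mol

n(CO) = 979.0 / 28.01 = 34.95 mol
n(H2) = 186.6 / 2.02 = 92.38 mol
n/ν → CO: 34.95, H2: 46.19; CO is limiting.
H2 consumed = (2/1) × 34.95 = 69.90 mol
H2 remaining = 92.38 − 69.90 = 22.48 mol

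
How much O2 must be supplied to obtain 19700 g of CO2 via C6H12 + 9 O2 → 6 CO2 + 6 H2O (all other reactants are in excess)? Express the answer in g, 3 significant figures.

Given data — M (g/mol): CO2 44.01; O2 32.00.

21500 g

n(CO2) = 19700 / 44.01 = 447.6 mol
n(O2) = (9/6) × 447.6 = 671.4 mol
mass = 671.4 × 32.00 = 21480 g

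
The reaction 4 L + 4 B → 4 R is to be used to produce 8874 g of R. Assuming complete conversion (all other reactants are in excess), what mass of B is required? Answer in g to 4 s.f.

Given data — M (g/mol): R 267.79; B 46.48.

n(R) = 8874 / 267.79 = 33.14 mol
n(B) = (4/4) × 33.14 = 33.14 mol
mass = 33.14 × 46.48 = 1540 g

1540 g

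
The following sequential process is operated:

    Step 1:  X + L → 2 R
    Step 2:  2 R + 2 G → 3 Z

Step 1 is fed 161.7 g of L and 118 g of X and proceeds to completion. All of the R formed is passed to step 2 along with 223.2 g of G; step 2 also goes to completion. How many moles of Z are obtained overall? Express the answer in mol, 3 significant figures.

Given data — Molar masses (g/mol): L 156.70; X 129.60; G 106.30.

2.73 mol

Step 1:
n(L) = 161.7 / 156.70 = 1.032 mol
n(X) = 118.0 / 129.60 = 0.9105 mol
n/ν → L: 1.032, X: 0.9105; X is limiting.
n(R) produced = (2/1) × 0.9105 = 1.821 mol
Step 2:
n(R) available = 1.821 mol
n(G) = 223.2 / 106.30 = 2.100 mol
n/ν → R: 0.9105, G: 1.050; R is limiting.
n(Z) = (3/2) × 1.821 = 2.732 mol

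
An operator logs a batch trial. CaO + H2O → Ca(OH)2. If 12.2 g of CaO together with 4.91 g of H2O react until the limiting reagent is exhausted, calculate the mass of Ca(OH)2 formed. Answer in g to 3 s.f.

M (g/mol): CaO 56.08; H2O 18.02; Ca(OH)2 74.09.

n(CaO) = 12.20 / 56.08 = 0.2175 mol
n(H2O) = 4.910 / 18.02 = 0.2725 mol
n/ν for CaO = 0.2175/1 = 0.2175
n/ν for H2O = 0.2725/1 = 0.2725
Smallest n/ν is CaO → limiting reagent.
n(Ca(OH)2) = (1/1) × 0.2175 = 0.2175 mol
mass = 0.2175 × 74.09 = 16.11 g

16.1 g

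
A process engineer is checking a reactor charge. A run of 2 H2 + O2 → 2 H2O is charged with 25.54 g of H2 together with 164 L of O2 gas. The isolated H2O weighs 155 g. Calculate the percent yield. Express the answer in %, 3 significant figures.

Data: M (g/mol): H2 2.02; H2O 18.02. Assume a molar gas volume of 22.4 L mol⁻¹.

68.0 %

n(H2) = 25.54 / 2.02 = 12.64 mol
n(O2) = 164.0 / 22.4 = 7.321 mol
n/ν for H2 = 12.64/2 = 6.320
n/ν for O2 = 7.321/1 = 7.321
Smallest n/ν is H2 → limiting reagent.
theoretical n(H2O) = (2/2) × 12.64 = 12.64 mol → 227.8 g
% yield = 155 / 227.8 × 100 = 68.04 %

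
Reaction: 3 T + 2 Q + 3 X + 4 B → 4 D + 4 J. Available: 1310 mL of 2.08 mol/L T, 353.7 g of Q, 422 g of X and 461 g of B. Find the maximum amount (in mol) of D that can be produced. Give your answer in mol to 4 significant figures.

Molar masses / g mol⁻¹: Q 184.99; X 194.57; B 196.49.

n(T) = 2.08 × 1310/1000 = 2.725 mol
n(Q) = 353.7 / 184.99 = 1.912 mol
n(X) = 422.0 / 194.57 = 2.169 mol
n(B) = 461.0 / 196.49 = 2.346 mol
n/ν for T = 2.725/3 = 0.9083
n/ν for Q = 1.912/2 = 0.9560
n/ν for X = 2.169/3 = 0.7230
n/ν for B = 2.346/4 = 0.5865
Smallest n/ν is B → limiting reagent.
n(D) = (4/4) × 2.346 = 2.346 mol

2.346 mol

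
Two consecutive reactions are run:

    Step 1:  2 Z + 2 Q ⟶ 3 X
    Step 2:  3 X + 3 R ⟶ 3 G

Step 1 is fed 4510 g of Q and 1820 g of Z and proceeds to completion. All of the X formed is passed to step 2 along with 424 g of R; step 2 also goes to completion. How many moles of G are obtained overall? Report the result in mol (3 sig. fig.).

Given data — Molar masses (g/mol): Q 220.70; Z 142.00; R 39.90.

10.6 mol

Step 1:
n(Q) = 4510 / 220.70 = 20.43 mol
n(Z) = 1820 / 142.00 = 12.82 mol
n/ν → Q: 10.22, Z: 6.410; Z is limiting.
n(X) produced = (3/2) × 12.82 = 19.23 mol
Step 2:
n(X) available = 19.23 mol
n(R) = 424.0 / 39.90 = 10.63 mol
n/ν → X: 6.410, R: 3.543; R is limiting.
n(G) = (3/3) × 10.63 = 10.63 mol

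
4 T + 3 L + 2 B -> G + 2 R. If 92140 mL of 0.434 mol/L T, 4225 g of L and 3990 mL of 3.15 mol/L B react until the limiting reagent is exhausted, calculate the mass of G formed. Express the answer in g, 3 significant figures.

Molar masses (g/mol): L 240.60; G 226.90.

n(T) = 0.434 × 92140/1000 = 39.99 mol
n(L) = 4225 / 240.60 = 17.56 mol
n(B) = 3.15 × 3990/1000 = 12.57 mol
n/ν for T = 39.99/4 = 9.998
n/ν for L = 17.56/3 = 5.853
n/ν for B = 12.57/2 = 6.285
Smallest n/ν is L → limiting reagent.
n(G) = (1/3) × 17.56 = 5.853 mol
mass = 5.853 × 226.90 = 1328 g

1330 g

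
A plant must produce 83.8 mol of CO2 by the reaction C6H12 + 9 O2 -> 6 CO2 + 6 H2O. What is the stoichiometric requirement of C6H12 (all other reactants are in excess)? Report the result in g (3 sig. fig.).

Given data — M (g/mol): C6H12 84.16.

1180 g

n(CO2) = 83.80 mol
n(C6H12) = (1/6) × 83.80 = 13.97 mol
mass = 13.97 × 84.16 = 1176 g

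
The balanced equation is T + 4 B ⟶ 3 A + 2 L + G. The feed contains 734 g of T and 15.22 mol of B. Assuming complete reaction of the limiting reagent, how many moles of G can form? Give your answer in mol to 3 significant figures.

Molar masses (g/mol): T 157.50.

n(T) = 734.0 / 157.50 = 4.660 mol
n(B) = 15.22 mol
n/ν for T = 4.660/1 = 4.660
n/ν for B = 15.22/4 = 3.805
Smallest n/ν is B → limiting reagent.
n(G) = (1/4) × 15.22 = 3.805 mol

3.81 mol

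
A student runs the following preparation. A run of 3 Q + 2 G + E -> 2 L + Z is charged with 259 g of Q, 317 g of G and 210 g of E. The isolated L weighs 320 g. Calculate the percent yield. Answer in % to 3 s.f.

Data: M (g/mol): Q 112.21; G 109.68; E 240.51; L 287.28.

72.4 %

n(Q) = 259.0 / 112.21 = 2.308 mol
n(G) = 317.0 / 109.68 = 2.890 mol
n(E) = 210.0 / 240.51 = 0.8731 mol
n/ν for Q = 2.308/3 = 0.7693
n/ν for G = 2.890/2 = 1.445
n/ν for E = 0.8731/1 = 0.8731
Smallest n/ν is Q → limiting reagent.
theoretical n(L) = (2/3) × 2.308 = 1.539 mol → 442.1 g
% yield = 320 / 442.1 × 100 = 72.38 %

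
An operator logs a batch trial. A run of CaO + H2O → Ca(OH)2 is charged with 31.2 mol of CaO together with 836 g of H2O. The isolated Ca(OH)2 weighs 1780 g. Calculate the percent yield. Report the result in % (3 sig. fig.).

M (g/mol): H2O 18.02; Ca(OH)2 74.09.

n(CaO) = 31.20 mol
n(H2O) = 836.0 / 18.02 = 46.39 mol
n/ν → CaO: 31.20, H2O: 46.39; CaO is limiting.
theoretical n(Ca(OH)2) = (1/1) × 31.20 = 31.20 mol → 2312 g
% yield = 1780 / 2312 × 100 = 76.99 %

77.0 %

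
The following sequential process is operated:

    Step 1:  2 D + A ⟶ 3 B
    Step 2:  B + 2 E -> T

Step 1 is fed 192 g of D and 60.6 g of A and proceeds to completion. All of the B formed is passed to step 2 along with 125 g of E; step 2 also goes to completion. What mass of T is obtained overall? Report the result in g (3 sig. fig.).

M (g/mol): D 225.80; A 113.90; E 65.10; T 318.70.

306 g

Step 1:
n(D) = 192.0 / 225.80 = 0.8503 mol
n(A) = 60.60 / 113.90 = 0.5320 mol
n/ν for D = 0.8503/2 = 0.4252
n/ν for A = 0.5320/1 = 0.5320
Smallest n/ν is D → limiting reagent.
n(B) produced = (3/2) × 0.8503 = 1.275 mol
Step 2:
n(B) available = 1.275 mol
n(E) = 125.0 / 65.10 = 1.920 mol
n/ν for B = 1.275/1 = 1.275
n/ν for E = 1.920/2 = 0.9600
Smallest n/ν is E → limiting reagent.
n(T) = (1/2) × 1.920 = 0.9600 mol
mass = 0.9600 × 318.70 = 306.0 g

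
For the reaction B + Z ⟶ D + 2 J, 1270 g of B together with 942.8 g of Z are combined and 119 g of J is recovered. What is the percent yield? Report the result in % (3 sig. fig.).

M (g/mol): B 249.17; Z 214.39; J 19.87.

n(B) = 1270 / 249.17 = 5.097 mol
n(Z) = 942.8 / 214.39 = 4.398 mol
n/ν → B: 5.097, Z: 4.398; Z is limiting.
theoretical n(J) = (2/1) × 4.398 = 8.796 mol → 174.8 g
% yield = 119 / 174.8 × 100 = 68.08 %

68.1 %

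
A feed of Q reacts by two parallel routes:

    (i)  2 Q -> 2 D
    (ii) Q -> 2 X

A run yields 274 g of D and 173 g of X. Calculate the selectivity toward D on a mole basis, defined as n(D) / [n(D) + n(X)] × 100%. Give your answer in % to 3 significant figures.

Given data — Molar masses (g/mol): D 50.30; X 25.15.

44.2 %

n(D) = 274 / 50.30 = 5.447 mol
n(X) = 173 / 25.15 = 6.879 mol
selectivity = 5.447/(5.447+6.879) × 100 = 44.19 %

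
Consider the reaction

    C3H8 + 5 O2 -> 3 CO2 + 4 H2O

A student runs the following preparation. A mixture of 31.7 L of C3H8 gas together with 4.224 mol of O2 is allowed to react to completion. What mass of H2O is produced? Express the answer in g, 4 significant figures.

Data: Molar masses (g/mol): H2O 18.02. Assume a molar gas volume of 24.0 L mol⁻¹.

60.89 g

n(C3H8) = 31.70 / 24.0 = 1.321 mol
n(O2) = 4.224 mol
n/ν for C3H8 = 1.321/1 = 1.321
n/ν for O2 = 4.224/5 = 0.8448
Smallest n/ν is O2 → limiting reagent.
n(H2O) = (4/5) × 4.224 = 3.379 mol
mass = 3.379 × 18.02 = 60.89 g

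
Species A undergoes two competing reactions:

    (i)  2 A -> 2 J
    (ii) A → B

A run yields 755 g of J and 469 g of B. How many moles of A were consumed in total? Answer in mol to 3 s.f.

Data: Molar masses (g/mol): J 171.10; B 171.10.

7.15 mol

n(J) = 755 / 171.10 = 4.413 mol
n(B) = 469 / 171.10 = 2.741 mol
n(A) via (i) = (2/2)×4.413 = 4.413 mol
n(A) via (ii) = (1/1)×2.741 = 2.741 mol
total n(A) = 4.413 + 2.741 = 7.154 mol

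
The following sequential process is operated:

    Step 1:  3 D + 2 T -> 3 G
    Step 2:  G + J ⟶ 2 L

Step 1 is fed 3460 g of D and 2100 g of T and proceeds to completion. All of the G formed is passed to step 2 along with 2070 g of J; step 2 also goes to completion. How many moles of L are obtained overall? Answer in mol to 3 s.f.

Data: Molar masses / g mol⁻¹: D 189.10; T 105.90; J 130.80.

Step 1:
n(D) = 3460 / 189.10 = 18.30 mol
n(T) = 2100 / 105.90 = 19.83 mol
n/ν for D = 18.30/3 = 6.100
n/ν for T = 19.83/2 = 9.915
Smallest n/ν is D → limiting reagent.
n(G) produced = (3/3) × 18.30 = 18.30 mol
Step 2:
n(G) available = 18.30 mol
n(J) = 2070 / 130.80 = 15.83 mol
n/ν for G = 18.30/1 = 18.30
n/ν for J = 15.83/1 = 15.83
Smallest n/ν is J → limiting reagent.
n(L) = (2/1) × 15.83 = 31.66 mol

31.7 mol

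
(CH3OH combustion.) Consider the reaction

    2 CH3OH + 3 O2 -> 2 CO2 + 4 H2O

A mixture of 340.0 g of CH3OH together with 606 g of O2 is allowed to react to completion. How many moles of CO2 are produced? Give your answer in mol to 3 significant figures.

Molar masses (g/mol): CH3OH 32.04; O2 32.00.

10.6 mol

n(CH3OH) = 340.0 / 32.04 = 10.61 mol
n(O2) = 606.0 / 32.00 = 18.94 mol
n/ν → CH3OH: 5.305, O2: 6.313; CH3OH is limiting.
n(CO2) = (2/2) × 10.61 = 10.61 mol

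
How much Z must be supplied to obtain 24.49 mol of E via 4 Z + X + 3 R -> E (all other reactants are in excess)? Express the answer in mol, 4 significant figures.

n(E) = 24.49 mol
n(Z) = (4/1) × 24.49 = 97.96 mol

97.96 mol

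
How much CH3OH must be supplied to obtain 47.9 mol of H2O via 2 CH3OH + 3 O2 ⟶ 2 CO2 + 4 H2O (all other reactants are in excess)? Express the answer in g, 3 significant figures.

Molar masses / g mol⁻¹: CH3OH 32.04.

n(H2O) = 47.90 mol
n(CH3OH) = (2/4) × 47.90 = 23.95 mol
mass = 23.95 × 32.04 = 767.4 g

767 g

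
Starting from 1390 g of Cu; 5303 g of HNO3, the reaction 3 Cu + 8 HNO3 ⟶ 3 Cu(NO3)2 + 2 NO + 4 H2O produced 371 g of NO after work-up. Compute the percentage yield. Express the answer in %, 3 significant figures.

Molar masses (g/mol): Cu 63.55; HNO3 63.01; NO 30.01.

84.8 %

n(Cu) = 1390 / 63.55 = 21.87 mol
n(HNO3) = 5303 / 63.01 = 84.16 mol
n/ν for Cu = 21.87/3 = 7.290
n/ν for HNO3 = 84.16/8 = 10.52
Smallest n/ν is Cu → limiting reagent.
theoretical n(NO) = (2/3) × 21.87 = 14.58 mol → 437.5 g
% yield = 371 / 437.5 × 100 = 84.80 %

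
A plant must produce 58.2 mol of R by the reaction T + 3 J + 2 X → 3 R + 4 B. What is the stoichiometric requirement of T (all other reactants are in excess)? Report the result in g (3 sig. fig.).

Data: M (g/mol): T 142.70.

n(R) = 58.20 mol
n(T) = (1/3) × 58.20 = 19.40 mol
mass = 19.40 × 142.70 = 2768 g

2770 g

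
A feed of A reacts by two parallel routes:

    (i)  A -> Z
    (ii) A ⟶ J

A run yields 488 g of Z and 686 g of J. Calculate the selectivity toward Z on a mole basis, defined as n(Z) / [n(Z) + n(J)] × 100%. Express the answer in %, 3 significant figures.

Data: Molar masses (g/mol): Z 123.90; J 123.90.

n(Z) = 488 / 123.90 = 3.939 mol
n(J) = 686 / 123.90 = 5.537 mol
selectivity = 3.939/(3.939+5.537) × 100 = 41.57 %

41.6 %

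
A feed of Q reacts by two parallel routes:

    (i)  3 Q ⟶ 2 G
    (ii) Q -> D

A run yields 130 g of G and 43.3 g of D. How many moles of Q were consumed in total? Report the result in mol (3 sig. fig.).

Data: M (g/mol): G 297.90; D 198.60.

0.873 mol

n(G) = 130 / 297.90 = 0.4364 mol
n(D) = 43.3 / 198.60 = 0.2180 mol
n(Q) via (i) = (3/2)×0.4364 = 0.6546 mol
n(Q) via (ii) = (1/1)×0.2180 = 0.2180 mol
total n(Q) = 0.6546 + 0.2180 = 0.8726 mol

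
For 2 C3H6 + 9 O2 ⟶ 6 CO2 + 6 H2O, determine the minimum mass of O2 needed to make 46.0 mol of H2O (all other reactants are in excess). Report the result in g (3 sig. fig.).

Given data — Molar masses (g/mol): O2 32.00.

2210 g

n(H2O) = 46.00 mol
n(O2) = (9/6) × 46.00 = 69.00 mol
mass = 69.00 × 32.00 = 2208 g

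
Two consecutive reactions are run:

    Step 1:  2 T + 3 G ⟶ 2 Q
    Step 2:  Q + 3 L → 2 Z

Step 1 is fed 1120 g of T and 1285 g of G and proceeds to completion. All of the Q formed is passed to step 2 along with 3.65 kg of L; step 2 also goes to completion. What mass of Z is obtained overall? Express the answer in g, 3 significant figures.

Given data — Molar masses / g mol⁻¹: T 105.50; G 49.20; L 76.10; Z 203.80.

Step 1:
n(T) = 1120 / 105.50 = 10.62 mol
n(G) = 1285 / 49.20 = 26.12 mol
n/ν → T: 5.310, G: 8.707; T is limiting.
n(Q) produced = (2/2) × 10.62 = 10.62 mol
Step 2:
n(Q) available = 10.62 mol
n(L) = 3.650×1000 / 76.10 = 47.96 mol
n/ν → Q: 10.62, L: 15.99; Q is limiting.
n(Z) = (2/1) × 10.62 = 21.24 mol
mass = 21.24 × 203.80 = 4329 g

4330 g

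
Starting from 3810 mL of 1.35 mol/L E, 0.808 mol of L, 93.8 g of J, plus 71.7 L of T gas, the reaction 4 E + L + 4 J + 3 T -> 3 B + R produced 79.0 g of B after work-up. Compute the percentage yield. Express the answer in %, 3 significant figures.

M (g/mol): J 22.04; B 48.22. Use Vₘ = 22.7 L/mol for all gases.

n(E) = 1.35 × 3810/1000 = 5.144 mol
n(L) = 0.8080 mol
n(J) = 93.80 / 22.04 = 4.256 mol
n(T) = 71.70 / 22.7 = 3.159 mol
n/ν for E = 5.144/4 = 1.286
n/ν for L = 0.8080/1 = 0.8080
n/ν for J = 4.256/4 = 1.064
n/ν for T = 3.159/3 = 1.053
Smallest n/ν is L → limiting reagent.
theoretical n(B) = (3/1) × 0.8080 = 2.424 mol → 116.9 g
% yield = 79.0 / 116.9 × 100 = 67.58 %

67.6 %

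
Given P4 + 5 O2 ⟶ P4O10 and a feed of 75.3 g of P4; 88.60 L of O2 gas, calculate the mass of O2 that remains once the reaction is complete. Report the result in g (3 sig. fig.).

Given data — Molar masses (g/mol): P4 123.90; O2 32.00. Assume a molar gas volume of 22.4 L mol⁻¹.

n(P4) = 75.30 / 123.90 = 0.6077 mol
n(O2) = 88.60 / 22.4 = 3.955 mol
n/ν → P4: 0.6077, O2: 0.7910; P4 is limiting.
O2 consumed = (5/1) × 0.6077 = 3.039 mol
O2 remaining = 3.955 − 3.039 = 0.9160 mol
mass = 0.9160 × 32.00 = 29.31 g

29.3 g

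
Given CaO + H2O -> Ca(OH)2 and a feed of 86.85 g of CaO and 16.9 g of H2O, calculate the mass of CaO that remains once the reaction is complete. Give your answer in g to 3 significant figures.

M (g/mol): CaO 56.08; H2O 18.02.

34.3 g

n(CaO) = 86.85 / 56.08 = 1.549 mol
n(H2O) = 16.90 / 18.02 = 0.9378 mol
n/ν for CaO = 1.549/1 = 1.549
n/ν for H2O = 0.9378/1 = 0.9378
Smallest n/ν is H2O → limiting reagent.
CaO consumed = (1/1) × 0.9378 = 0.9378 mol
CaO remaining = 1.549 − 0.9378 = 0.6112 mol
mass = 0.6112 × 56.08 = 34.28 g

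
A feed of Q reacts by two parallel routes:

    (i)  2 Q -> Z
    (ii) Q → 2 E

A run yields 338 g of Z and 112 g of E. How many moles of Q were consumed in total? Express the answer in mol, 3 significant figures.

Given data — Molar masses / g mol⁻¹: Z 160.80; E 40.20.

n(Z) = 338 / 160.80 = 2.102 mol
n(E) = 112 / 40.20 = 2.786 mol
n(Q) via (i) = (2/1)×2.102 = 4.204 mol
n(Q) via (ii) = (1/2)×2.786 = 1.393 mol
total n(Q) = 4.204 + 1.393 = 5.597 mol

5.60 mol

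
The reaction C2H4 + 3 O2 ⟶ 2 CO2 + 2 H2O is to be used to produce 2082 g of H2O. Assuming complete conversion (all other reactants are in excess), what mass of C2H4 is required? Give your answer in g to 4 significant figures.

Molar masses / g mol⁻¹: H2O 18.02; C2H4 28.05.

1620 g

n(H2O) = 2082 / 18.02 = 115.5 mol
n(C2H4) = (1/2) × 115.5 = 57.75 mol
mass = 57.75 × 28.05 = 1620 g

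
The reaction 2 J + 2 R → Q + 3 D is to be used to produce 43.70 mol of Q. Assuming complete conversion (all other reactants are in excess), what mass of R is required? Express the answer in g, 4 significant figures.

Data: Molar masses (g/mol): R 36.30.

3173 g

n(Q) = 43.70 mol
n(R) = (2/1) × 43.70 = 87.40 mol
mass = 87.40 × 36.30 = 3173 g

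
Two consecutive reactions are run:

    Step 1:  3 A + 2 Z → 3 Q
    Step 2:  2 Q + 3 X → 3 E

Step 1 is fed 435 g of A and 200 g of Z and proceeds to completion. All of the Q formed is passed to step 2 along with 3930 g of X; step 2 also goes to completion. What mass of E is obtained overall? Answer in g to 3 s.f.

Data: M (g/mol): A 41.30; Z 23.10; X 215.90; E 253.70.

4010 g

Step 1:
n(A) = 435.0 / 41.30 = 10.53 mol
n(Z) = 200.0 / 23.10 = 8.658 mol
n/ν for A = 10.53/3 = 3.510
n/ν for Z = 8.658/2 = 4.329
Smallest n/ν is A → limiting reagent.
n(Q) produced = (3/3) × 10.53 = 10.53 mol
Step 2:
n(Q) available = 10.53 mol
n(X) = 3930 / 215.90 = 18.20 mol
n/ν for Q = 10.53/2 = 5.265
n/ν for X = 18.20/3 = 6.067
Smallest n/ν is Q → limiting reagent.
n(E) = (3/2) × 10.53 = 15.80 mol
mass = 15.80 × 253.70 = 4008 g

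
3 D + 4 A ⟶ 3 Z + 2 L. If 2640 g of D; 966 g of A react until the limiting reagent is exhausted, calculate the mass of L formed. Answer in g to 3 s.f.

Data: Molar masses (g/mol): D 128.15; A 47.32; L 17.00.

174 g

n(D) = 2640 / 128.15 = 20.60 mol
n(A) = 966.0 / 47.32 = 20.41 mol
n/ν for D = 20.60/3 = 6.867
n/ν for A = 20.41/4 = 5.103
Smallest n/ν is A → limiting reagent.
n(L) = (2/4) × 20.41 = 10.21 mol
mass = 10.21 × 17.00 = 173.6 g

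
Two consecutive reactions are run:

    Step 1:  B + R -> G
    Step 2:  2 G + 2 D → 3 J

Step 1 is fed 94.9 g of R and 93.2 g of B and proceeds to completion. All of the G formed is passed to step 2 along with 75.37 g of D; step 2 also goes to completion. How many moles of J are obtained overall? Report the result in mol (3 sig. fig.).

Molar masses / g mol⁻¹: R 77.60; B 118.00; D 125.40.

0.902 mol

Step 1:
n(R) = 94.90 / 77.60 = 1.223 mol
n(B) = 93.20 / 118.00 = 0.7898 mol
n/ν for R = 1.223/1 = 1.223
n/ν for B = 0.7898/1 = 0.7898
Smallest n/ν is B → limiting reagent.
n(G) produced = (1/1) × 0.7898 = 0.7898 mol
Step 2:
n(G) available = 0.7898 mol
n(D) = 75.37 / 125.40 = 0.6010 mol
n/ν for G = 0.7898/2 = 0.3949
n/ν for D = 0.6010/2 = 0.3005
Smallest n/ν is D → limiting reagent.
n(J) = (3/2) × 0.6010 = 0.9015 mol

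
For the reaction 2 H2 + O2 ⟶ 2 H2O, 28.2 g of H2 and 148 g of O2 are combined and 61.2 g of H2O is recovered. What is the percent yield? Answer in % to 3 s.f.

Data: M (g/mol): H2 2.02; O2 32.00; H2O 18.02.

36.7 %

n(H2) = 28.20 / 2.02 = 13.96 mol
n(O2) = 148.0 / 32.00 = 4.625 mol
n/ν for H2 = 13.96/2 = 6.980
n/ν for O2 = 4.625/1 = 4.625
Smallest n/ν is O2 → limiting reagent.
theoretical n(H2O) = (2/1) × 4.625 = 9.250 mol → 166.7 g
% yield = 61.2 / 166.7 × 100 = 36.71 %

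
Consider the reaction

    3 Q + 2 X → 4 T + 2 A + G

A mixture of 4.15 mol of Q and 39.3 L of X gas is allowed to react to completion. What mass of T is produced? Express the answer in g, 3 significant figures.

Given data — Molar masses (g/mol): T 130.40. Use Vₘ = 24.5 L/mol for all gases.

n(Q) = 4.150 mol
n(X) = 39.30 / 24.5 = 1.604 mol
n/ν for Q = 4.150/3 = 1.383
n/ν for X = 1.604/2 = 0.8020
Smallest n/ν is X → limiting reagent.
n(T) = (4/2) × 1.604 = 3.208 mol
mass = 3.208 × 130.40 = 418.3 g

418 g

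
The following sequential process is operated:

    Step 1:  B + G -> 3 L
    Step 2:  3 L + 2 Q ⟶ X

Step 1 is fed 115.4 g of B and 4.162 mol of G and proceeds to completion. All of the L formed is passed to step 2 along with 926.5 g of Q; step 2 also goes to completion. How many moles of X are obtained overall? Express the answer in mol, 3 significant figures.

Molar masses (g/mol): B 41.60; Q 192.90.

Step 1:
n(B) = 115.4 / 41.60 = 2.774 mol
n(G) = 4.162 mol
n/ν for B = 2.774/1 = 2.774
n/ν for G = 4.162/1 = 4.162
Smallest n/ν is B → limiting reagent.
n(L) produced = (3/1) × 2.774 = 8.322 mol
Step 2:
n(L) available = 8.322 mol
n(Q) = 926.5 / 192.90 = 4.803 mol
n/ν for L = 8.322/3 = 2.774
n/ν for Q = 4.803/2 = 2.402
Smallest n/ν is Q → limiting reagent.
n(X) = (1/2) × 4.803 = 2.402 mol

2.40 mol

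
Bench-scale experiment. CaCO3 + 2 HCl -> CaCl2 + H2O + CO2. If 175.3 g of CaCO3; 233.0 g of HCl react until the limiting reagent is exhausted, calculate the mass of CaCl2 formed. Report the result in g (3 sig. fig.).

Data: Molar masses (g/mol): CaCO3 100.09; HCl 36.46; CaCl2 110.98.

194 g

n(CaCO3) = 175.3 / 100.09 = 1.751 mol
n(HCl) = 233.0 / 36.46 = 6.391 mol
n/ν → CaCO3: 1.751, HCl: 3.196; CaCO3 is limiting.
n(CaCl2) = (1/1) × 1.751 = 1.751 mol
mass = 1.751 × 110.98 = 194.3 g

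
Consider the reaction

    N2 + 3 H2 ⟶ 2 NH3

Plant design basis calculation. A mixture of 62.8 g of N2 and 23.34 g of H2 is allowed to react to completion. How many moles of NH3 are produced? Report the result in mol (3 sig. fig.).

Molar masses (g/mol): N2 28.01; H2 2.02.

n(N2) = 62.80 / 28.01 = 2.242 mol
n(H2) = 23.34 / 2.02 = 11.55 mol
n/ν for N2 = 2.242/1 = 2.242
n/ν for H2 = 11.55/3 = 3.850
Smallest n/ν is N2 → limiting reagent.
n(NH3) = (2/1) × 2.242 = 4.484 mol

4.48 mol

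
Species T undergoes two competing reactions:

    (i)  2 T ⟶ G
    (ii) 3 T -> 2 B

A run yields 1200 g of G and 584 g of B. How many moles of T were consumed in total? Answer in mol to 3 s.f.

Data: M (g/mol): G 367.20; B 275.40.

9.72 mol

n(G) = 1200 / 367.20 = 3.268 mol
n(B) = 584 / 275.40 = 2.121 mol
n(T) via (i) = (2/1)×3.268 = 6.536 mol
n(T) via (ii) = (3/2)×2.121 = 3.182 mol
total n(T) = 6.536 + 3.182 = 9.718 mol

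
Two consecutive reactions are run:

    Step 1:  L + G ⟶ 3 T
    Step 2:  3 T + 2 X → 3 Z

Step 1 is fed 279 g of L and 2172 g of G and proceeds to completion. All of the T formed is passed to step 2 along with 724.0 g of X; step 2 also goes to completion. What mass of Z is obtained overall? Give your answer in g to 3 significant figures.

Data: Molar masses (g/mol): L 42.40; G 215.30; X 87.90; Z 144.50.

1790 g

Step 1:
n(L) = 279.0 / 42.40 = 6.580 mol
n(G) = 2172 / 215.30 = 10.09 mol
n/ν → L: 6.580, G: 10.09; L is limiting.
n(T) produced = (3/1) × 6.580 = 19.74 mol
Step 2:
n(T) available = 19.74 mol
n(X) = 724.0 / 87.90 = 8.237 mol
n/ν → T: 6.580, X: 4.119; X is limiting.
n(Z) = (3/2) × 8.237 = 12.36 mol
mass = 12.36 × 144.50 = 1786 g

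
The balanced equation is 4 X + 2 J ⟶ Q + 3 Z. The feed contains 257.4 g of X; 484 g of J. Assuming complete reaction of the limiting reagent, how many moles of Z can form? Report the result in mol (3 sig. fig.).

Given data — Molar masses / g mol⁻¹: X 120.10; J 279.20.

1.61 mol

n(X) = 257.4 / 120.10 = 2.143 mol
n(J) = 484.0 / 279.20 = 1.734 mol
n/ν → X: 0.5358, J: 0.8670; X is limiting.
n(Z) = (3/4) × 2.143 = 1.607 mol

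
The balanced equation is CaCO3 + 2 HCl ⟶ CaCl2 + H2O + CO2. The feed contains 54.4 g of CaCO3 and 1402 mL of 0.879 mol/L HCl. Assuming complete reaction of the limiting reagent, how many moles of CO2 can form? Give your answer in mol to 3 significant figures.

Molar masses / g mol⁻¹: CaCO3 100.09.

0.544 mol

n(CaCO3) = 54.40 / 100.09 = 0.5435 mol
n(HCl) = 0.879 × 1402/1000 = 1.232 mol
n/ν for CaCO3 = 0.5435/1 = 0.5435
n/ν for HCl = 1.232/2 = 0.6160
Smallest n/ν is CaCO3 → limiting reagent.
n(CO2) = (1/1) × 0.5435 = 0.5435 mol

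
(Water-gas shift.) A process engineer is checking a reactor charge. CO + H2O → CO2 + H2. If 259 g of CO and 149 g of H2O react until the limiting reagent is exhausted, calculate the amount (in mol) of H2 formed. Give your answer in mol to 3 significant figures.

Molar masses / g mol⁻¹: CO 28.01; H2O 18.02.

n(CO) = 259.0 / 28.01 = 9.247 mol
n(H2O) = 149.0 / 18.02 = 8.269 mol
n/ν for CO = 9.247/1 = 9.247
n/ν for H2O = 8.269/1 = 8.269
Smallest n/ν is H2O → limiting reagent.
n(H2) = (1/1) × 8.269 = 8.269 mol

8.27 mol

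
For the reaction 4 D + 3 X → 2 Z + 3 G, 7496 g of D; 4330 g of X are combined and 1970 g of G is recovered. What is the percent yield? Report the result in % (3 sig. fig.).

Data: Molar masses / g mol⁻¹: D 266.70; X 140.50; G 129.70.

n(D) = 7496 / 266.70 = 28.11 mol
n(X) = 4330 / 140.50 = 30.82 mol
n/ν for D = 28.11/4 = 7.028
n/ν for X = 30.82/3 = 10.27
Smallest n/ν is D → limiting reagent.
theoretical n(G) = (3/4) × 28.11 = 21.08 mol → 2734 g
% yield = 1970 / 2734 × 100 = 72.06 %

72.1 %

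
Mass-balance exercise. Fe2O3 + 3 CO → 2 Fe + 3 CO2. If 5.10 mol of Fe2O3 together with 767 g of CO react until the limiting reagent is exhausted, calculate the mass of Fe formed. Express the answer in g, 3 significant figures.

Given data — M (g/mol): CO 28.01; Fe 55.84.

570 g

n(Fe2O3) = 5.100 mol
n(CO) = 767.0 / 28.01 = 27.38 mol
n/ν for Fe2O3 = 5.100/1 = 5.100
n/ν for CO = 27.38/3 = 9.127
Smallest n/ν is Fe2O3 → limiting reagent.
n(Fe) = (2/1) × 5.100 = 10.20 mol
mass = 10.20 × 55.84 = 569.6 g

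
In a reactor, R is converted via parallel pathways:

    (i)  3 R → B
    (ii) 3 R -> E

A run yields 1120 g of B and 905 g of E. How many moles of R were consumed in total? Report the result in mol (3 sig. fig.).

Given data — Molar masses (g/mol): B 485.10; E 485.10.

n(B) = 1120 / 485.10 = 2.309 mol
n(E) = 905 / 485.10 = 1.866 mol
n(R) via (i) = (3/1)×2.309 = 6.927 mol
n(R) via (ii) = (3/1)×1.866 = 5.598 mol
total n(R) = 6.927 + 5.598 = 12.53 mol

12.5 mol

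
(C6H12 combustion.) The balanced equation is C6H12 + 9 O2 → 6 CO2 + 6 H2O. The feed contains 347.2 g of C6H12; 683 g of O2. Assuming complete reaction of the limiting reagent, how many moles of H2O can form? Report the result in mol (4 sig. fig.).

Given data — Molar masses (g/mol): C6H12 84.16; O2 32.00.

14.23 mol

n(C6H12) = 347.2 / 84.16 = 4.125 mol
n(O2) = 683.0 / 32.00 = 21.34 mol
n/ν → C6H12: 4.125, O2: 2.371; O2 is limiting.
n(H2O) = (6/9) × 21.34 = 14.23 mol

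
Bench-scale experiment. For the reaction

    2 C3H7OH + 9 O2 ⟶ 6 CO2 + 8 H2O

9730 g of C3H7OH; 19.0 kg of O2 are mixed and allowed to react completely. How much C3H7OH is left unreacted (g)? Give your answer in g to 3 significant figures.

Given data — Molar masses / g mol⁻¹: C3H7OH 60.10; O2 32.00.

1800 g

n(C3H7OH) = 9730 / 60.10 = 161.9 mol
n(O2) = 19.00×1000 / 32.00 = 593.8 mol
n/ν for C3H7OH = 161.9/2 = 80.95
n/ν for O2 = 593.8/9 = 65.98
Smallest n/ν is O2 → limiting reagent.
C3H7OH consumed = (2/9) × 593.8 = 132.0 mol
C3H7OH remaining = 161.9 − 132.0 = 29.90 mol
mass = 29.90 × 60.10 = 1797 g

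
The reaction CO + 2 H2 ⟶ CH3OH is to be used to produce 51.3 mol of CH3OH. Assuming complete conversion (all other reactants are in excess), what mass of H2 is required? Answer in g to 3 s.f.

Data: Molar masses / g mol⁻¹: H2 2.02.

n(CH3OH) = 51.30 mol
n(H2) = (2/1) × 51.30 = 102.6 mol
mass = 102.6 × 2.02 = 207.3 g

207 g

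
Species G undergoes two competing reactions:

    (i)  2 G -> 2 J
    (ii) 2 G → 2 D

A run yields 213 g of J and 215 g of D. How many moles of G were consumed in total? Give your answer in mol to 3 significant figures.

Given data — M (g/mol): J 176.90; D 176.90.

2.42 mol

n(J) = 213 / 176.90 = 1.204 mol
n(D) = 215 / 176.90 = 1.215 mol
n(G) via (i) = (2/2)×1.204 = 1.204 mol
n(G) via (ii) = (2/2)×1.215 = 1.215 mol
total n(G) = 1.204 + 1.215 = 2.419 mol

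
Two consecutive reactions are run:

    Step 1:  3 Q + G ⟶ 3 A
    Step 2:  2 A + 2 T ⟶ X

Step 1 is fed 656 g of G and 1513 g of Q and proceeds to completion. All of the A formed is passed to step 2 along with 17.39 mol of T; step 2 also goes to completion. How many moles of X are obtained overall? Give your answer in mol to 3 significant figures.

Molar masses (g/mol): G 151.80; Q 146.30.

Step 1:
n(G) = 656.0 / 151.80 = 4.321 mol
n(Q) = 1513 / 146.30 = 10.34 mol
n/ν → G: 4.321, Q: 3.447; Q is limiting.
n(A) produced = (3/3) × 10.34 = 10.34 mol
Step 2:
n(A) available = 10.34 mol
n(T) = 17.39 mol
n/ν → A: 5.170, T: 8.695; A is limiting.
n(X) = (1/2) × 10.34 = 5.170 mol

5.17 mol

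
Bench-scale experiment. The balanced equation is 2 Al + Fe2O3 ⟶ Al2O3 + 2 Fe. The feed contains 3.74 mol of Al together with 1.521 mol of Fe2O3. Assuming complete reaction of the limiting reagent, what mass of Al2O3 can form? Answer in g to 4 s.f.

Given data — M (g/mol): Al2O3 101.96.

155.1 g

n(Al) = 3.740 mol
n(Fe2O3) = 1.521 mol
n/ν for Al = 3.740/2 = 1.870
n/ν for Fe2O3 = 1.521/1 = 1.521
Smallest n/ν is Fe2O3 → limiting reagent.
n(Al2O3) = (1/1) × 1.521 = 1.521 mol
mass = 1.521 × 101.96 = 155.1 g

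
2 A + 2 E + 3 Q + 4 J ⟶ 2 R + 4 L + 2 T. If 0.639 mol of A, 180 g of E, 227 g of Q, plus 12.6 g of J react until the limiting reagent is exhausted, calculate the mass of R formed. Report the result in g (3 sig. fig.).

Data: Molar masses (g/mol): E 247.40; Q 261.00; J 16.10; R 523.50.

n(A) = 0.6390 mol
n(E) = 180.0 / 247.40 = 0.7276 mol
n(Q) = 227.0 / 261.00 = 0.8697 mol
n(J) = 12.60 / 16.10 = 0.7826 mol
n/ν for A = 0.6390/2 = 0.3195
n/ν for E = 0.7276/2 = 0.3638
n/ν for Q = 0.8697/3 = 0.2899
n/ν for J = 0.7826/4 = 0.1957
Smallest n/ν is J → limiting reagent.
n(R) = (2/4) × 0.7826 = 0.3913 mol
mass = 0.3913 × 523.50 = 204.8 g

205 g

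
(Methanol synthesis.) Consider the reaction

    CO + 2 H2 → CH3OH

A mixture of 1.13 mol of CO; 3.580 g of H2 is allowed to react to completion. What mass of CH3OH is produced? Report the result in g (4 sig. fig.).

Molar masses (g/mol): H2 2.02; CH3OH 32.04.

n(CO) = 1.130 mol
n(H2) = 3.580 / 2.02 = 1.772 mol
n/ν for CO = 1.130/1 = 1.130
n/ν for H2 = 1.772/2 = 0.8860
Smallest n/ν is H2 → limiting reagent.
n(CH3OH) = (1/2) × 1.772 = 0.8860 mol
mass = 0.8860 × 32.04 = 28.39 g

28.39 g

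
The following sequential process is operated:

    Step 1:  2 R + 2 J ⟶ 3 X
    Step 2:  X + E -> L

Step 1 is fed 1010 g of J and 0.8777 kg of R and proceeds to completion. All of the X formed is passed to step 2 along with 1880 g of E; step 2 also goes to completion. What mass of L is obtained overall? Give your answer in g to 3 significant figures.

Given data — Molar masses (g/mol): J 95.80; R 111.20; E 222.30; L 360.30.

Step 1:
n(J) = 1010 / 95.80 = 10.54 mol
n(R) = 0.8777×1000 / 111.20 = 7.893 mol
n/ν → J: 5.270, R: 3.947; R is limiting.
n(X) produced = (3/2) × 7.893 = 11.84 mol
Step 2:
n(X) available = 11.84 mol
n(E) = 1880 / 222.30 = 8.457 mol
n/ν → X: 11.84, E: 8.457; E is limiting.
n(L) = (1/1) × 8.457 = 8.457 mol
mass = 8.457 × 360.30 = 3047 g

3050 g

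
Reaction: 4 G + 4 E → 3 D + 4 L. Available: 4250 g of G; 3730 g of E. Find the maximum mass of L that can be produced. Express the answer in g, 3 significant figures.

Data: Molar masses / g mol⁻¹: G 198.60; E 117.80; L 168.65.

n(G) = 4250 / 198.60 = 21.40 mol
n(E) = 3730 / 117.80 = 31.66 mol
n/ν → G: 5.350, E: 7.915; G is limiting.
n(L) = (4/4) × 21.40 = 21.40 mol
mass = 21.40 × 168.65 = 3609 g

3610 g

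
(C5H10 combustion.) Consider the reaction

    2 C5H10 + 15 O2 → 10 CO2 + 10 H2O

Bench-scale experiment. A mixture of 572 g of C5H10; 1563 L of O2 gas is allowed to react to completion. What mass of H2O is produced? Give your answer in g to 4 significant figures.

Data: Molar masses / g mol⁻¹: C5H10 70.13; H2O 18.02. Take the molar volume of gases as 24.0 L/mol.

n(C5H10) = 572.0 / 70.13 = 8.156 mol
n(O2) = 1563 / 24.0 = 65.13 mol
n/ν for C5H10 = 8.156/2 = 4.078
n/ν for O2 = 65.13/15 = 4.342
Smallest n/ν is C5H10 → limiting reagent.
n(H2O) = (10/2) × 8.156 = 40.78 mol
mass = 40.78 × 18.02 = 734.9 g

734.9 g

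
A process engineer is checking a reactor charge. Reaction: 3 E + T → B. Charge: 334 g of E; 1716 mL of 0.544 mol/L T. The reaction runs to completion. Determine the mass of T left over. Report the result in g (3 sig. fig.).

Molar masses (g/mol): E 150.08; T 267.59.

n(E) = 334.0 / 150.08 = 2.225 mol
n(T) = 0.544 × 1716/1000 = 0.9335 mol
n/ν for E = 2.225/3 = 0.7417
n/ν for T = 0.9335/1 = 0.9335
Smallest n/ν is E → limiting reagent.
T consumed = (1/3) × 2.225 = 0.7417 mol
T remaining = 0.9335 − 0.7417 = 0.1918 mol
mass = 0.1918 × 267.59 = 51.32 g

51.3 g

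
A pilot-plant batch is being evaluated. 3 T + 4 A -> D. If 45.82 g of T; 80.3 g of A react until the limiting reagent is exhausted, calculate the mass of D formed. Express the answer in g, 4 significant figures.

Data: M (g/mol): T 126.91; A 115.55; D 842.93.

n(T) = 45.82 / 126.91 = 0.3610 mol
n(A) = 80.30 / 115.55 = 0.6949 mol
n/ν → T: 0.1203, A: 0.1737; T is limiting.
n(D) = (1/3) × 0.3610 = 0.1203 mol
mass = 0.1203 × 842.93 = 101.4 g

101.4 g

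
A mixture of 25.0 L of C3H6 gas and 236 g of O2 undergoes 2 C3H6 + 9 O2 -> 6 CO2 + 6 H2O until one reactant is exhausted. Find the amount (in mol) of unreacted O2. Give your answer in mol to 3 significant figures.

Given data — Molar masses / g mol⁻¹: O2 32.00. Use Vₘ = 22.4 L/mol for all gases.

2.35 mol

n(C3H6) = 25.00 / 22.4 = 1.116 mol
n(O2) = 236.0 / 32.00 = 7.375 mol
n/ν → C3H6: 0.5580, O2: 0.8194; C3H6 is limiting.
O2 consumed = (9/2) × 1.116 = 5.022 mol
O2 remaining = 7.375 − 5.022 = 2.353 mol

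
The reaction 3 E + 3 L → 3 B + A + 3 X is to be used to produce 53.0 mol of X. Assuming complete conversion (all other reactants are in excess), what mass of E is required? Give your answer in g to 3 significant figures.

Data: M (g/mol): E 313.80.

16600 g

n(X) = 53.00 mol
n(E) = (3/3) × 53.00 = 53.00 mol
mass = 53.00 × 313.80 = 16630 g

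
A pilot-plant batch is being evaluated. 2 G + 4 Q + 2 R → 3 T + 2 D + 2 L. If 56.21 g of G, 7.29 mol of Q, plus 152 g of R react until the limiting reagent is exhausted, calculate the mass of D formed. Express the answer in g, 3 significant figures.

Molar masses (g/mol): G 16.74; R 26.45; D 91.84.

n(G) = 56.21 / 16.74 = 3.358 mol
n(Q) = 7.290 mol
n(R) = 152.0 / 26.45 = 5.747 mol
n/ν → G: 1.679, Q: 1.823, R: 2.874; G is limiting.
n(D) = (2/2) × 3.358 = 3.358 mol
mass = 3.358 × 91.84 = 308.4 g

308 g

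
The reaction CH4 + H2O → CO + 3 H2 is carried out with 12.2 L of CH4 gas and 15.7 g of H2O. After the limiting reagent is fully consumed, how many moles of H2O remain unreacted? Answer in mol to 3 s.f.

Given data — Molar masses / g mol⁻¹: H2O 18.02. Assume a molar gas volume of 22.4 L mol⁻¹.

n(CH4) = 12.20 / 22.4 = 0.5446 mol
n(H2O) = 15.70 / 18.02 = 0.8713 mol
n/ν → CH4: 0.5446, H2O: 0.8713; CH4 is limiting.
H2O consumed = (1/1) × 0.5446 = 0.5446 mol
H2O remaining = 0.8713 − 0.5446 = 0.3267 mol

0.327 mol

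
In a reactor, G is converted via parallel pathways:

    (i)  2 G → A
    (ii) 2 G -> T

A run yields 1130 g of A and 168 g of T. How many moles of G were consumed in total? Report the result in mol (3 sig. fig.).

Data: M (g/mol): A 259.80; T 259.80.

n(A) = 1130 / 259.80 = 4.349 mol
n(T) = 168 / 259.80 = 0.6467 mol
n(G) via (i) = (2/1)×4.349 = 8.698 mol
n(G) via (ii) = (2/1)×0.6467 = 1.293 mol
total n(G) = 8.698 + 1.293 = 9.991 mol

9.99 mol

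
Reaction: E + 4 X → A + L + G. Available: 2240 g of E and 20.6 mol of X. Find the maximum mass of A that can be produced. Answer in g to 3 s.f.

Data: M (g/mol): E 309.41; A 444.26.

n(E) = 2240 / 309.41 = 7.240 mol
n(X) = 20.60 mol
n/ν → E: 7.240, X: 5.150; X is limiting.
n(A) = (1/4) × 20.60 = 5.150 mol
mass = 5.150 × 444.26 = 2288 g

2290 g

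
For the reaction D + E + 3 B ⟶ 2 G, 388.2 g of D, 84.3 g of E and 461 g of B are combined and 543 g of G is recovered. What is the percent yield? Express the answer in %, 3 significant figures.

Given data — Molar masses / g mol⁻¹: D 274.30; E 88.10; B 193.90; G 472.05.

72.6 %

n(D) = 388.2 / 274.30 = 1.415 mol
n(E) = 84.30 / 88.10 = 0.9569 mol
n(B) = 461.0 / 193.90 = 2.378 mol
n/ν for D = 1.415/1 = 1.415
n/ν for E = 0.9569/1 = 0.9569
n/ν for B = 2.378/3 = 0.7927
Smallest n/ν is B → limiting reagent.
theoretical n(G) = (2/3) × 2.378 = 1.585 mol → 748.2 g
% yield = 543 / 748.2 × 100 = 72.57 %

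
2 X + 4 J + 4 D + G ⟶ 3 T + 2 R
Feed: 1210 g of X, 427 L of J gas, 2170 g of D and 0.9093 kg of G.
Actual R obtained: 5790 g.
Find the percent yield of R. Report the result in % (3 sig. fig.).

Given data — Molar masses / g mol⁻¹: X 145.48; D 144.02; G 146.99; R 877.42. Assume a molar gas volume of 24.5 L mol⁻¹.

n(X) = 1210 / 145.48 = 8.317 mol
n(J) = 427.0 / 24.5 = 17.43 mol
n(D) = 2170 / 144.02 = 15.07 mol
n(G) = 0.9093×1000 / 146.99 = 6.186 mol
n/ν for X = 8.317/2 = 4.159
n/ν for J = 17.43/4 = 4.358
n/ν for D = 15.07/4 = 3.768
n/ν for G = 6.186/1 = 6.186
Smallest n/ν is D → limiting reagent.
theoretical n(R) = (2/4) × 15.07 = 7.535 mol → 6611 g
% yield = 5790 / 6611 × 100 = 87.58 %

87.6 %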